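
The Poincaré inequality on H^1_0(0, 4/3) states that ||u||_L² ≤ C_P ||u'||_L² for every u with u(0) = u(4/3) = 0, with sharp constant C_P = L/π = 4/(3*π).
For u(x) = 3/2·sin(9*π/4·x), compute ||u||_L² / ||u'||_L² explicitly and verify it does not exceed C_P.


||u||_L² / ||u'||_L² = 4/(9*π) < C_P = 4/(3*π).

u(x) = 3/2·sin(9*π/4·x), so u'(x) = 27*π*cos(9*π*x/4)/8.
Writing u(x) = A·sin(kπx/L) with A = 3/2 and k = 3, use ∫_0^L sin²(kπx/L) dx = L/2 and ∫_0^L cos²(kπx/L) dx = L/2.
u² = 9/4·sin²(9*π/4·x) and (u')² = 729*π^2/64·cos²(9*π/4·x), and each of sin², cos² integrates to L/2 = 2/3 over (0, 4/3).
∫_0^4/3 u² dx = 3/2, so ||u||_L² = sqrt(6)/2.
∫_0^4/3 (u')² dx = 243*π^2/32, so ||u'||_L² = 9*sqrt(6)*π/8.
Ratio ||u||_L² / ||u'||_L² = 4/(9*π).
Sharp Poincaré constant on H^1_0(0, 4/3) is C_P = L/π = 4/(3*π), achieved by sin(3*π/4·x).
This is the k = 3 harmonic; the ratio L/(kπ) is strictly less than C_P = L/π, consistent with the sharp inequality ||u||_L² ≤ C_P ||u'||_L².


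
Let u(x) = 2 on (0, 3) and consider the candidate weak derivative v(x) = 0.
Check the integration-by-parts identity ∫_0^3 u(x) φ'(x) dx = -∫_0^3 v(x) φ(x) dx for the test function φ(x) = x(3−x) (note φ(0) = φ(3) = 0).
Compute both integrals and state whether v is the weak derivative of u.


LHS = 0, RHS = 0. Yes, v = u' weakly.

u(x) = 2, classical derivative u'(x) = 0.
φ(x) = x(3−x), so φ'(x) = 3 - 2*x.
Note φ(0) = φ(3) = 0, so the boundary term u·φ vanishes.
LHS = ∫_0^3 u(x) φ'(x) dx = ∫_0^3 (6 - 4*x) dx. Term by term:
  ∫_0^3 -4*x dx = -18;  ∫_0^3 6 dx = 18.
Sum: -18 + 18 = 0.
So LHS = 0.
∫_0^3 v(x) φ(x) dx = ∫_0^3 (0) dx. Term by term:
  ∫_0^3 0 dx = 0.
So RHS = -∫_0^3 v(x) φ(x) dx = 0.
LHS = RHS, so the identity holds for this test φ.
Moreover u is smooth here and v(x) = u'(x) = 0 pointwise, so the identity holds for every test function. Hence v is the weak derivative of u.


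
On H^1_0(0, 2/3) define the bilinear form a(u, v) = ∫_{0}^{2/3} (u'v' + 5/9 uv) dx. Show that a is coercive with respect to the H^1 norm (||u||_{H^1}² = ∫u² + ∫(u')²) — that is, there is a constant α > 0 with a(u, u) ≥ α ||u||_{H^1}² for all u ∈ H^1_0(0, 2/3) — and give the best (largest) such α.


α = (20 + 81*π^2)/(9*(4 + 9*π^2))

Coercivity of a(·,·) on H^1_0(0, 2/3) means a(u, u) ≥ α ||u||_{H^1}² for every u ∈ H^1_0.
The interval has length L = 2/3, and Poincaré/coercivity depend only on L. Here a(u, u) = ∫(u')² + (5/9)·∫u².
Here 0 < c = 5/9 < 1. The condition a(u,u) ≥ α||u||_{H^1}² reads (1−α)∫(u')² ≥ (α−c)∫u². Any admissible α is ≤ 1 (rapidly oscillating u have ∫u²/∫(u')² → 0), and α = 1 would force 0 ≥ (1−c)∫u², impossible since c < 1; so 1−α > 0. By the sharp Poincaré inequality on H^1_0 of an interval of length L, ∫(u')² ≥ (π/L)²∫u² with equality for the first sine mode sin(π(x−x₀)/L) (x₀ the left endpoint), so the inequality holds for all u iff (1−α)(π/L)² ≥ α − c, i.e. α ≤ ((π/L)² + c)/((π/L)² + 1) = (1 + c(L/π)²)/(1 + (L/π)²). With (π/L)² = 9*π^2/4 and c = 5/9, the largest admissible constant is α = ((π/L)² + c)/((π/L)² + 1).
Simplifying, α = (20 + 81*π^2)/(9*(4 + 9*π^2)).


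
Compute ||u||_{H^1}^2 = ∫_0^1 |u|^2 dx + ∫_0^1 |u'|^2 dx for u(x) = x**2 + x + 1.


||u||_{H^1}^2 = 241/30

The H^1 norm (squared) on an interval (0, L) is
  ||u||_{H^1}^2 = ∫_0^L u(x)^2 dx + ∫_0^L u'(x)^2 dx.
Compute u'(x) = 2*x + 1.
Then u(x)^2 = x**4 + 2*x**3 + 3*x**2 + 2*x + 1 and u'(x)^2 = 4*x**2 + 4*x + 1.
Integrate each monomial from 0 to 1 using ∫_0^1 c·x^n dx = c·1^(n+1)/(n+1):
  ∫_0^1 u(x)^2 dx = ∫_0^1 (x^4 + 2*x^3 + 3*x^2 + 2*x + 1) dx. Term by term:
    ∫_0^1 x^4 dx = 1/5;  ∫_0^1 2*x^3 dx = 1/2;  ∫_0^1 3*x^2 dx = 1;
    ∫_0^1 2*x dx = 1;  ∫_0^1 1 dx = 1.
  Sum: 1/5 + 1/2 + 1 + 1 + 1 = 37/10.
  ∫_0^1 u'(x)^2 dx = ∫_0^1 (4*x^2 + 4*x + 1) dx. Term by term:
    ∫_0^1 4*x^2 dx = 4/3;  ∫_0^1 4*x dx = 2;  ∫_0^1 1 dx = 1.
  Sum: 4/3 + 2 + 1 = 13/3.
Adding: ||u||_{H^1}^2 = 37/10 + 13/3 = 241/30.


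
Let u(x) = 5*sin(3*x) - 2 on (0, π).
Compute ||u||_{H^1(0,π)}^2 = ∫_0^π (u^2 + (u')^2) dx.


||u||_{H^1(0,π)}^2 = -40/3 + 129*π

u'(x) = 15*cos(3*x).
Expand u² and (u')² and integrate term by term on (0, π), using: for integers n ≥ 1, ∫_0^π sin²(nx) dx = ∫_0^π cos²(nx) dx = π/2; for n ≠ n', ∫_0^π sin(nx)sin(n'x) dx = ∫_0^π cos(nx)cos(n'x) dx = 0; and by product-to-sum, ∫_0^π sin(nx)cos(n'x) dx = ½∫_0^π [sin((n+n')x) + sin((n−n')x)] dx, which is 0 when n+n' is even and 2n/(n²−n'²) when n+n' is odd (it need not vanish on (0, π)). For the constant mode: ∫_0^π 1 dx = π, ∫_0^π cos(nx) dx = 0, ∫_0^π sin(nx) dx = (1−(−1)^n)/n.
  u² squared terms: (-2)²·∫1 dx = 4·π = 4*π;  (5)²·∫sin(3x)² dx = 25·π/2 = 25*π/2.
  u² cross terms: 2·(-2)·(5)·∫1·sin(3x) dx = -20·(2/3) = -40/3.
  So ∫_0^π u² dx = 4*π + 25*π/2 − 40/3 = -40/3 + 33*π/2.
  (u')² squared terms: (15)²·∫cos(3x)² dx = 225·π/2 = 225*π/2.
  So ∫_0^π (u')² dx = 225*π/2.
||u||_{H^1}^2 = (-40/3 + 33*π/2) + (225*π/2) = -40/3 + 129*π.


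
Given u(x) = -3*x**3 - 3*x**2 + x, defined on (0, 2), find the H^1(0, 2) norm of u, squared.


||u||_{H^1}^2 = 139738/105

The H^1 norm (squared) on an interval (0, L) is
  ||u||_{H^1}^2 = ∫_0^L u(x)^2 dx + ∫_0^L u'(x)^2 dx.
Compute u'(x) = -9*x**2 - 6*x + 1.
Then u(x)^2 = 9*x**6 + 18*x**5 + 3*x**4 - 6*x**3 + x**2 and u'(x)^2 = 81*x**4 + 108*x**3 + 18*x**2 - 12*x + 1.
Integrate each monomial from 0 to 2 using ∫_0^2 c·x^n dx = c·2^(n+1)/(n+1):
  ∫_0^2 u(x)^2 dx = ∫_0^2 (9*x^6 + 18*x^5 + 3*x^4 - 6*x^3 + x^2) dx. Term by term:
    ∫_0^2 9*x^6 dx = 1152/7;  ∫_0^2 18*x^5 dx = 192;  ∫_0^2 3*x^4 dx = 96/5;
    ∫_0^2 -6*x^3 dx = -24;  ∫_0^2 x^2 dx = 8/3.
  Sum: 1152/7 + 192 + 96/5 − 24 + 8/3 = 37216/105.
  ∫_0^2 u'(x)^2 dx = ∫_0^2 (81*x^4 + 108*x^3 + 18*x^2 - 12*x + 1) dx. Term by term:
    ∫_0^2 81*x^4 dx = 2592/5;  ∫_0^2 108*x^3 dx = 432;  ∫_0^2 18*x^2 dx = 48;
    ∫_0^2 -12*x dx = -24;  ∫_0^2 1 dx = 2.
  Sum: 2592/5 + 432 + 48 − 24 + 2 = 4882/5.
Adding: ||u||_{H^1}^2 = 37216/105 + 4882/5 = 139738/105.


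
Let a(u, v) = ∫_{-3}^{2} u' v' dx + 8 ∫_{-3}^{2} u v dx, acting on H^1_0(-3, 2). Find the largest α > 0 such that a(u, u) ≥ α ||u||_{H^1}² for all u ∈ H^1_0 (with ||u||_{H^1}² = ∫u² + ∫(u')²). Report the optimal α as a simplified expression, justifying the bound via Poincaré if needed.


α = 1

Coercivity of a(·,·) on H^1_0(-3, 2) means a(u, u) ≥ α ||u||_{H^1}² for every u ∈ H^1_0.
The interval has length L = 5, and Poincaré/coercivity depend only on L. Here a(u, u) = ∫(u')² + (8)·∫u².
Here c = 8 ≥ 1, so a(u,u) = ∫(u')² + c∫u² ≥ ∫(u')² + ∫u² = ||u||_{H^1}², i.e. α = 1 works. No larger α is possible: a(u,u) ≥ α||u||_{H^1}² means (1−α)∫(u')² ≥ (α−c)∫u², and for the modes u_n = sin(nπ(x−x₀)/L) (x₀ the left endpoint) one has ∫u_n²/∫(u_n')² = (L/(nπ))² → 0, so a(u_n,u_n)/||u_n||_{H^1}² → 1. Hence the optimal constant is α = 1.
Therefore α = 1.


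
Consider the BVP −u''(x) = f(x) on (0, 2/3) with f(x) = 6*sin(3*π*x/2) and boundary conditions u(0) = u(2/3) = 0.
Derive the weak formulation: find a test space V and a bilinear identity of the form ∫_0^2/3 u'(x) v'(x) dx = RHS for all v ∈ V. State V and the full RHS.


V = H^1_0(0, 2/3) (so v(0) = v(2/3) = 0); weak form: ∫_0^2/3 u'v' dx = ∫_0^2/3 (6*sin(3*π*x/2)) v dx for all v ∈ V.

Multiply both sides by a test function v and integrate from 0 to 2/3:
  ∫_0^2/3 −u''(x) v(x) dx = ∫_0^2/3 f(x) v(x) dx.
Integrate the LHS by parts once:
  ∫_0^2/3 −u'' v dx = −[u'(x) v(x)]_0^2/3 + ∫_0^2/3 u'(x) v'(x) dx.
Thus ∫_0^2/3 u'(x) v'(x) dx = ∫_0^2/3 f(x) v(x) dx + [u'(x) v(x)]_0^2/3.
Choose V so that boundary terms are either known or forced to vanish.
u is Dirichlet: u(0) = u(2/3) = 0. Let V = H^1_0(0, 2/3); then v(0) = v(2/3) = 0, and [u' v]_0^2/3 = 0.
Weak formulation: find u (satisfying any essential BC) such that ∫_0^2/3 u'(x) v'(x) dx = ∫_0^2/3 f v dx for all v ∈ V.
Substituting f(x) = 6*sin(3*π*x/2), the right-hand side is ∫_0^2/3 (6*sin(3*π*x/2)) v dx.


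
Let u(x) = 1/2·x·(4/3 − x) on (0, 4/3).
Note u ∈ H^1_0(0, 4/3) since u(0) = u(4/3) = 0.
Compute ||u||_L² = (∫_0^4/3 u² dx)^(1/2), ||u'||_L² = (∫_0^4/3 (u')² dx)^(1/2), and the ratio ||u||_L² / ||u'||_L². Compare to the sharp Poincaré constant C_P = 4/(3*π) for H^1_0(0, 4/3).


||u||_L² / ||u'||_L² = 2*sqrt(10)/15 < C_P = 4/(3*π).

u(x) = 1/2·x·(4/3 − x), so u'(x) = 2/3 - x.
u(x) = 1/2·x·(4/3 − x) vanishes at x = 0 and x = 4/3, so u ∈ H^1_0(0, 4/3). Differentiate via the product rule and integrate the resulting polynomials term by term.
  ∫_0^4/3 u² dx = ∫_0^4/3 (x^4/4 - 2*x^3/3 + 4*x^2/9) dx. Term by term:
    ∫_0^4/3 x^4/4 dx = 256/1215;  ∫_0^4/3 -2*x^3/3 dx = -128/243;  ∫_0^4/3 4*x^2/9 dx = 256/729.
  Sum: 256/1215 − 128/243 + 256/729 = 128/3645.
  ∫_0^4/3 (u')² dx = ∫_0^4/3 (x^2 - 4*x/3 + 4/9) dx. Term by term:
    ∫_0^4/3 x^2 dx = 64/81;  ∫_0^4/3 -4*x/3 dx = -32/27;  ∫_0^4/3 4/9 dx = 16/27.
  Sum: 64/81 − 32/27 + 16/27 = 16/81.
∫_0^4/3 u² dx = 128/3645, so ||u||_L² = 8*sqrt(10)/135.
∫_0^4/3 (u')² dx = 16/81, so ||u'||_L² = 4/9.
Ratio ||u||_L² / ||u'||_L² = 2*sqrt(10)/15.
Sharp Poincaré constant on H^1_0(0, 4/3) is C_P = L/π = 4/(3*π), achieved by sin(3*π/4·x).
A polynomial bump cannot attain the sharp Poincaré constant (only the first sine eigenfunction does), so the ratio is strictly less than C_P, consistent with ||u||_L² ≤ C_P ||u'||_L².


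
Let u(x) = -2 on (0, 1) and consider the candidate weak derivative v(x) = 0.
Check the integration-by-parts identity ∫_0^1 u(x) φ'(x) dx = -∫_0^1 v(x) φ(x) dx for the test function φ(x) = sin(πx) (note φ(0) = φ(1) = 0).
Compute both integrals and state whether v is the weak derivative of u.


LHS = 0, RHS = 0. Yes, v = u' weakly.

u(x) = -2, classical derivative u'(x) = 0.
φ(x) = sin(πx), so φ'(x) = π*cos(π*x).
Note φ(0) = φ(1) = 0, so the boundary term u·φ vanishes.
LHS = ∫_0^1 u(x) φ'(x) dx = ∫_0^1 (-2*π*cos(π*x)) dx. Term by term:
  ∫_0^1 -2*π*cos(π*x) dx = 0.
So LHS = 0.
∫_0^1 v(x) φ(x) dx = ∫_0^1 (0) dx. Term by term:
  ∫_0^1 0 dx = 0.
So RHS = -∫_0^1 v(x) φ(x) dx = 0.
LHS = RHS, so the identity holds for this test φ.
Moreover u is smooth here and v(x) = u'(x) = 0 pointwise, so the identity holds for every test function. Hence v is the weak derivative of u.


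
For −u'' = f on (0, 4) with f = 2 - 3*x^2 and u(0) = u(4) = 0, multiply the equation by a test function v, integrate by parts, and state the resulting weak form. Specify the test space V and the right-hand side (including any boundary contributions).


V = H^1_0(0, 4) (so v(0) = v(4) = 0); weak form: ∫_0^4 u'v' dx = ∫_0^4 (2 - 3*x^2) v dx for all v ∈ V.

Multiply both sides by a test function v and integrate from 0 to 4:
  ∫_0^4 −u''(x) v(x) dx = ∫_0^4 f(x) v(x) dx.
Integrate the LHS by parts once:
  ∫_0^4 −u'' v dx = −[u'(x) v(x)]_0^4 + ∫_0^4 u'(x) v'(x) dx.
Thus ∫_0^4 u'(x) v'(x) dx = ∫_0^4 f(x) v(x) dx + [u'(x) v(x)]_0^4.
Choose V so that boundary terms are either known or forced to vanish.
u is Dirichlet: u(0) = u(4) = 0. Let V = H^1_0(0, 4); then v(0) = v(4) = 0, and [u' v]_0^4 = 0.
Weak formulation: find u (satisfying any essential BC) such that ∫_0^4 u'(x) v'(x) dx = ∫_0^4 f v dx for all v ∈ V.
Substituting f(x) = 2 - 3*x^2, the right-hand side is ∫_0^4 (2 - 3*x^2) v dx.


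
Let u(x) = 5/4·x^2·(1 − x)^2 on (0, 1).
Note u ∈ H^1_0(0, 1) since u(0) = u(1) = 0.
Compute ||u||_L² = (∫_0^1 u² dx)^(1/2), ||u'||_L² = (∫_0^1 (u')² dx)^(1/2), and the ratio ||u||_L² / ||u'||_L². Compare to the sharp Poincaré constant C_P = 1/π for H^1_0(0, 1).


||u||_L² / ||u'||_L² = sqrt(3)/6 < C_P = 1/π.

u(x) = 5/4·x^2·(1 − x)^2, so u'(x) = 5*x*(x - 1)*(2*x - 1)/2.
u(x) = 5/4·x^2·(1 − x)^2 vanishes at x = 0 and x = 1, so u ∈ H^1_0(0, 1). Differentiate via the product rule and integrate the resulting polynomials term by term.
  ∫_0^1 u² dx = ∫_0^1 (25*x^8/16 - 25*x^7/4 + 75*x^6/8 - 25*x^5/4 + 25*x^4/16) dx. Term by term:
    ∫_0^1 25*x^8/16 dx = 25/144;  ∫_0^1 -25*x^7/4 dx = -25/32;  ∫_0^1 75*x^6/8 dx = 75/56;
    ∫_0^1 -25*x^5/4 dx = -25/24;  ∫_0^1 25*x^4/16 dx = 5/16.
  Sum: 25/144 − 25/32 + 75/56 − 25/24 + 5/16 = 5/2016.
  ∫_0^1 (u')² dx = ∫_0^1 (25*x^6 - 75*x^5 + 325*x^4/4 - 75*x^3/2 + 25*x^2/4) dx. Term by term:
    ∫_0^1 25*x^6 dx = 25/7;  ∫_0^1 -75*x^5 dx = -25/2;  ∫_0^1 325*x^4/4 dx = 65/4;
    ∫_0^1 -75*x^3/2 dx = -75/8;  ∫_0^1 25*x^2/4 dx = 25/12.
  Sum: 25/7 − 25/2 + 65/4 − 75/8 + 25/12 = 5/168.
∫_0^1 u² dx = 5/2016, so ||u||_L² = sqrt(70)/168.
∫_0^1 (u')² dx = 5/168, so ||u'||_L² = sqrt(210)/84.
Ratio ||u||_L² / ||u'||_L² = sqrt(3)/6.
Sharp Poincaré constant on H^1_0(0, 1) is C_P = L/π = 1/π, achieved by sin(π·x).
A polynomial bump cannot attain the sharp Poincaré constant (only the first sine eigenfunction does), so the ratio is strictly less than C_P, consistent with ||u||_L² ≤ C_P ||u'||_L².


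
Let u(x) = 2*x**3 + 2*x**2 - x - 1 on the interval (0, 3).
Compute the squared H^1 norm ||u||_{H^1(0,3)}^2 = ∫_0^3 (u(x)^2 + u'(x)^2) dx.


||u||_{H^1}^2 = 166926/35

The H^1 norm (squared) on an interval (0, L) is
  ||u||_{H^1}^2 = ∫_0^L u(x)^2 dx + ∫_0^L u'(x)^2 dx.
Compute u'(x) = 6*x**2 + 4*x - 1.
Then u(x)^2 = 4*x**6 + 8*x**5 - 8*x**3 - 3*x**2 + 2*x + 1 and u'(x)^2 = 36*x**4 + 48*x**3 + 4*x**2 - 8*x + 1.
Integrate each monomial from 0 to 3 using ∫_0^3 c·x^n dx = c·3^(n+1)/(n+1):
  ∫_0^3 u(x)^2 dx = ∫_0^3 (4*x^6 + 8*x^5 - 8*x^3 - 3*x^2 + 2*x + 1) dx. Term by term:
    ∫_0^3 4*x^6 dx = 8748/7;  ∫_0^3 8*x^5 dx = 972;  ∫_0^3 -8*x^3 dx = -162;
    ∫_0^3 -3*x^2 dx = -27;  ∫_0^3 2*x dx = 9;  ∫_0^3 1 dx = 3.
  Sum: 8748/7 + 972 − 162 − 27 + 9 + 3 = 14313/7.
  ∫_0^3 u'(x)^2 dx = ∫_0^3 (36*x^4 + 48*x^3 + 4*x^2 - 8*x + 1) dx. Term by term:
    ∫_0^3 36*x^4 dx = 8748/5;  ∫_0^3 48*x^3 dx = 972;  ∫_0^3 4*x^2 dx = 36;
    ∫_0^3 -8*x dx = -36;  ∫_0^3 1 dx = 3.
  Sum: 8748/5 + 972 + 36 − 36 + 3 = 13623/5.
Adding: ||u||_{H^1}^2 = 14313/7 + 13623/5 = 166926/35.


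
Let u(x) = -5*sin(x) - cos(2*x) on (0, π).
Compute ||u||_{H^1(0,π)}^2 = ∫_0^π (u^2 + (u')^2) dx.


||u||_{H^1(0,π)}^2 = -100/3 + 55*π/2

u'(x) = 2*sin(2*x) - 5*cos(x).
Expand u² and (u')² and integrate term by term on (0, π), using: for integers n ≥ 1, ∫_0^π sin²(nx) dx = ∫_0^π cos²(nx) dx = π/2; for n ≠ n', ∫_0^π sin(nx)sin(n'x) dx = ∫_0^π cos(nx)cos(n'x) dx = 0; and by product-to-sum, ∫_0^π sin(nx)cos(n'x) dx = ½∫_0^π [sin((n+n')x) + sin((n−n')x)] dx, which is 0 when n+n' is even and 2n/(n²−n'²) when n+n' is odd (it need not vanish on (0, π)).
  u² squared terms: (-1)²·∫cos(2x)² dx = 1·π/2 = π/2;  (-5)²·∫sin(x)² dx = 25·π/2 = 25*π/2.
  u² cross terms: 2·(-1)·(-5)·∫cos(2x)·sin(x) dx = 10·(-2/3) = -20/3.
  So ∫_0^π u² dx = π/2 + 25*π/2 − 20/3 = -20/3 + 13*π.
  (u')² squared terms: (-5)²·∫cos(x)² dx = 25·π/2 = 25*π/2;  (2)²·∫sin(2x)² dx = 4·π/2 = 2*π.
  (u')² cross terms: 2·(-5)·(2)·∫cos(x)·sin(2x) dx = -20·(4/3) = -80/3.
  So ∫_0^π (u')² dx = 25*π/2 + 2*π − 80/3 = -80/3 + 29*π/2.
||u||_{H^1}^2 = (-20/3 + 13*π) + (-80/3 + 29*π/2) = -100/3 + 55*π/2.


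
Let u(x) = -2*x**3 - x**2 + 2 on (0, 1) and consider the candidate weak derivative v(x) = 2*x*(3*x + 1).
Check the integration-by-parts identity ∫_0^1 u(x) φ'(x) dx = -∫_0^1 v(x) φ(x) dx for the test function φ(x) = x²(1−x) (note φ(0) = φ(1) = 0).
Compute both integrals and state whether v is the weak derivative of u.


LHS = 3/10, RHS = -3/10. No, v is not the weak derivative of u.

u(x) = -2*x**3 - x**2 + 2, classical derivative u'(x) = -6*x**2 - 2*x.
φ(x) = x²(1−x), so φ'(x) = x*(2 - 3*x).
Note φ(0) = φ(1) = 0, so the boundary term u·φ vanishes.
LHS = ∫_0^1 u(x) φ'(x) dx = ∫_0^1 (6*x^5 - x^4 - 2*x^3 - 6*x^2 + 4*x) dx. Term by term:
  ∫_0^1 6*x^5 dx = 1;  ∫_0^1 -x^4 dx = -1/5;  ∫_0^1 -2*x^3 dx = -1/2;
  ∫_0^1 -6*x^2 dx = -2;  ∫_0^1 4*x dx = 2.
Sum: 1 − 1/5 − 1/2 − 2 + 2 = 3/10.
So LHS = 3/10.
∫_0^1 v(x) φ(x) dx = ∫_0^1 (-6*x^5 + 4*x^4 + 2*x^3) dx. Term by term:
  ∫_0^1 -6*x^5 dx = -1;  ∫_0^1 4*x^4 dx = 4/5;  ∫_0^1 2*x^3 dx = 1/2.
Sum: -1 + 4/5 + 1/2 = 3/10.
So RHS = -∫_0^1 v(x) φ(x) dx = -3/10.
LHS − RHS = 3/5 ≠ 0, so the identity fails.
(For a valid weak derivative the identity must hold for EVERY test function, in particular this one. The failure shows v is NOT the weak derivative of u.)
Correct weak derivative would be u'(x) = -6*x**2 - 2*x.


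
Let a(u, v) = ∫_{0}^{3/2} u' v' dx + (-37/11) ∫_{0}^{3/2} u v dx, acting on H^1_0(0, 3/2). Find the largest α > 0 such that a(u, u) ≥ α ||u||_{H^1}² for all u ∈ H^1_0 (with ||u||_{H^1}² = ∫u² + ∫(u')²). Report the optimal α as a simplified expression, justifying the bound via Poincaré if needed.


α = (-333 + 44*π^2)/(11*(9 + 4*π^2))

Coercivity of a(·,·) on H^1_0(0, 3/2) means a(u, u) ≥ α ||u||_{H^1}² for every u ∈ H^1_0.
The interval has length L = 3/2, and Poincaré/coercivity depend only on L. Here a(u, u) = ∫(u')² + (-37/11)·∫u².
Here c = -37/11 < 0 with |c| < (π/L)² = 4*π^2/9, so coercivity still holds. The condition a(u,u) ≥ α||u||_{H^1}² reads (1−α)∫(u')² ≥ (α−c)∫u². Any admissible α is ≤ 1 (rapidly oscillating u have ∫u²/∫(u')² → 0), and α = 1 would force 0 ≥ (1−c)∫u², impossible since c < 1; so 1−α > 0. By the sharp Poincaré inequality on H^1_0 of an interval of length L, ∫(u')² ≥ (π/L)²∫u² with equality for the first sine mode sin(π(x−x₀)/L) (x₀ the left endpoint), so the inequality holds for all u iff (1−α)(π/L)² ≥ α − c, i.e. α ≤ ((π/L)² + c)/((π/L)² + 1) = (1 + c(L/π)²)/(1 + (L/π)²). (Direct route, valid since c ≤ 0: Poincaré gives c∫u² ≥ c(L/π)²∫(u')², so a(u,u) ≥ (1 + c(L/π)²)∫(u')², while ||u||_{H^1}² ≤ (1 + (L/π)²)∫(u')²; dividing yields the same α.) With (π/L)² = 4*π^2/9 and c = -37/11, the largest admissible constant is α = ((π/L)² + c)/((π/L)² + 1).
Simplifying, α = (-333 + 44*π^2)/(11*(9 + 4*π^2)).


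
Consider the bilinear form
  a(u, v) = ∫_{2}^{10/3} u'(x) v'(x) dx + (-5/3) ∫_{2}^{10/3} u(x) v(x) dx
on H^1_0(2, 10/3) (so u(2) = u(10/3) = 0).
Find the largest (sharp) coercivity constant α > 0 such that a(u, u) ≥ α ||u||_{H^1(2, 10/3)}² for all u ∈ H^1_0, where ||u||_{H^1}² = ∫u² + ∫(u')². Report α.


α = (-80 + 27*π^2)/(3*(16 + 9*π^2))

Coercivity of a(·,·) on H^1_0(2, 10/3) means a(u, u) ≥ α ||u||_{H^1}² for every u ∈ H^1_0.
The interval has length L = 4/3, and Poincaré/coercivity depend only on L. Here a(u, u) = ∫(u')² + (-5/3)·∫u².
Here c = -5/3 < 0 with |c| < (π/L)² = 9*π^2/16, so coercivity still holds. The condition a(u,u) ≥ α||u||_{H^1}² reads (1−α)∫(u')² ≥ (α−c)∫u². Any admissible α is ≤ 1 (rapidly oscillating u have ∫u²/∫(u')² → 0), and α = 1 would force 0 ≥ (1−c)∫u², impossible since c < 1; so 1−α > 0. By the sharp Poincaré inequality on H^1_0 of an interval of length L, ∫(u')² ≥ (π/L)²∫u² with equality for the first sine mode sin(π(x−x₀)/L) (x₀ the left endpoint), so the inequality holds for all u iff (1−α)(π/L)² ≥ α − c, i.e. α ≤ ((π/L)² + c)/((π/L)² + 1) = (1 + c(L/π)²)/(1 + (L/π)²). (Direct route, valid since c ≤ 0: Poincaré gives c∫u² ≥ c(L/π)²∫(u')², so a(u,u) ≥ (1 + c(L/π)²)∫(u')², while ||u||_{H^1}² ≤ (1 + (L/π)²)∫(u')²; dividing yields the same α.) With (π/L)² = 9*π^2/16 and c = -5/3, the largest admissible constant is α = ((π/L)² + c)/((π/L)² + 1).
Simplifying, α = (-80 + 27*π^2)/(3*(16 + 9*π^2)).


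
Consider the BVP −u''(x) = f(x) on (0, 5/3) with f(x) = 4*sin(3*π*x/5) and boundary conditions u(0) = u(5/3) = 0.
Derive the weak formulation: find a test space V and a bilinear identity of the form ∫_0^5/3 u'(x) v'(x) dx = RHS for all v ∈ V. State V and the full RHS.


V = H^1_0(0, 5/3) (so v(0) = v(5/3) = 0); weak form: ∫_0^5/3 u'v' dx = ∫_0^5/3 (4*sin(3*π*x/5)) v dx for all v ∈ V.

Multiply both sides by a test function v and integrate from 0 to 5/3:
  ∫_0^5/3 −u''(x) v(x) dx = ∫_0^5/3 f(x) v(x) dx.
Integrate the LHS by parts once:
  ∫_0^5/3 −u'' v dx = −[u'(x) v(x)]_0^5/3 + ∫_0^5/3 u'(x) v'(x) dx.
Thus ∫_0^5/3 u'(x) v'(x) dx = ∫_0^5/3 f(x) v(x) dx + [u'(x) v(x)]_0^5/3.
Choose V so that boundary terms are either known or forced to vanish.
u is Dirichlet: u(0) = u(5/3) = 0. Let V = H^1_0(0, 5/3); then v(0) = v(5/3) = 0, and [u' v]_0^5/3 = 0.
Weak formulation: find u (satisfying any essential BC) such that ∫_0^5/3 u'(x) v'(x) dx = ∫_0^5/3 f v dx for all v ∈ V.
Substituting f(x) = 4*sin(3*π*x/5), the right-hand side is ∫_0^5/3 (4*sin(3*π*x/5)) v dx.


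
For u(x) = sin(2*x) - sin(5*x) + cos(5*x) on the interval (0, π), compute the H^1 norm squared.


||u||_{H^1(0,π)}^2 = -208/21 + 57*π/2

u'(x) = -5*sin(5*x) + 2*cos(2*x) - 5*cos(5*x).
Expand u² and (u')² and integrate term by term on (0, π), using: for integers n ≥ 1, ∫_0^π sin²(nx) dx = ∫_0^π cos²(nx) dx = π/2; for n ≠ n', ∫_0^π sin(nx)sin(n'x) dx = ∫_0^π cos(nx)cos(n'x) dx = 0; and by product-to-sum, ∫_0^π sin(nx)cos(n'x) dx = ½∫_0^π [sin((n+n')x) + sin((n−n')x)] dx, which is 0 when n+n' is even and 2n/(n²−n'²) when n+n' is odd (it need not vanish on (0, π)).
  u² squared terms: (-1)²·∫sin(5x)² dx = 1·π/2 = π/2;  (1)²·∫cos(5x)² dx = 1·π/2 = π/2;  (1)²·∫sin(2x)² dx = 1·π/2 = π/2.
  u² cross terms: 2·(-1)·(1)·∫sin(5x)·cos(5x) dx = -2·(0) = 0;  2·(-1)·(1)·∫sin(5x)·sin(2x) dx = -2·(0) = 0;  2·(1)·(1)·∫cos(5x)·sin(2x) dx = 2·(-4/21) = -8/21.
  So ∫_0^π u² dx = π/2 + π/2 + π/2 + 0 + 0 − 8/21 = -8/21 + 3*π/2.
  (u')² squared terms: (-5)²·∫cos(5x)² dx = 25·π/2 = 25*π/2;  (-5)²·∫sin(5x)² dx = 25·π/2 = 25*π/2;  (2)²·∫cos(2x)² dx = 4·π/2 = 2*π.
  (u')² cross terms: 2·(-5)·(-5)·∫cos(5x)·sin(5x) dx = 50·(0) = 0;  2·(-5)·(2)·∫cos(5x)·cos(2x) dx = -20·(0) = 0;  2·(-5)·(2)·∫sin(5x)·cos(2x) dx = -20·(10/21) = -200/21.
  So ∫_0^π (u')² dx = 25*π/2 + 25*π/2 + 2*π + 0 + 0 − 200/21 = -200/21 + 27*π.
||u||_{H^1}^2 = (-8/21 + 3*π/2) + (-200/21 + 27*π) = -208/21 + 57*π/2.


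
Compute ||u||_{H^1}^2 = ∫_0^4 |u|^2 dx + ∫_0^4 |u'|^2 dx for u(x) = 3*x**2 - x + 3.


||u||_{H^1}^2 = 37928/15

The H^1 norm (squared) on an interval (0, L) is
  ||u||_{H^1}^2 = ∫_0^L u(x)^2 dx + ∫_0^L u'(x)^2 dx.
Compute u'(x) = 6*x - 1.
Then u(x)^2 = 9*x**4 - 6*x**3 + 19*x**2 - 6*x + 9 and u'(x)^2 = 36*x**2 - 12*x + 1.
Integrate each monomial from 0 to 4 using ∫_0^4 c·x^n dx = c·4^(n+1)/(n+1):
  ∫_0^4 u(x)^2 dx = ∫_0^4 (9*x^4 - 6*x^3 + 19*x^2 - 6*x + 9) dx. Term by term:
    ∫_0^4 9*x^4 dx = 9216/5;  ∫_0^4 -6*x^3 dx = -384;  ∫_0^4 19*x^2 dx = 1216/3;
    ∫_0^4 -6*x dx = -48;  ∫_0^4 9 dx = 36.
  Sum: 9216/5 − 384 + 1216/3 − 48 + 36 = 27788/15.
  ∫_0^4 u'(x)^2 dx = ∫_0^4 (36*x^2 - 12*x + 1) dx. Term by term:
    ∫_0^4 36*x^2 dx = 768;  ∫_0^4 -12*x dx = -96;  ∫_0^4 1 dx = 4.
  Sum: 768 − 96 + 4 = 676.
Adding: ||u||_{H^1}^2 = 27788/15 + 676 = 37928/15.


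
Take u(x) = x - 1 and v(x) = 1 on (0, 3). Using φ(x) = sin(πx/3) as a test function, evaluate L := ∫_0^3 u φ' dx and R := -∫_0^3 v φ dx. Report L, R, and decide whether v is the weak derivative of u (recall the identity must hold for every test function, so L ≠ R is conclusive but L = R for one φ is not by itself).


LHS = -6/π, RHS = -6/π. Yes, v = u' weakly.

u(x) = x - 1, classical derivative u'(x) = 1.
φ(x) = sin(πx/3), so φ'(x) = π*cos(π*x/3)/3.
Note φ(0) = φ(3) = 0, so the boundary term u·φ vanishes.
LHS = ∫_0^3 u(x) φ'(x) dx = ∫_0^3 (π*x*cos(π*x/3)/3 - π*cos(π*x/3)/3) dx. Term by term:
  ∫_0^3 -π*cos(π*x/3)/3 dx = 0;  ∫_0^3 π*x*cos(π*x/3)/3 dx = -6/π.
Sum: 0 − 6/π = -6/π.
So LHS = -6/π.
∫_0^3 v(x) φ(x) dx = ∫_0^3 (sin(π*x/3)) dx. Term by term:
  ∫_0^3 sin(π*x/3) dx = 6/π.
So RHS = -∫_0^3 v(x) φ(x) dx = -6/π.
LHS = RHS, so the identity holds for this test φ.
Moreover u is smooth here and v(x) = u'(x) = 1 pointwise, so the identity holds for every test function. Hence v is the weak derivative of u.


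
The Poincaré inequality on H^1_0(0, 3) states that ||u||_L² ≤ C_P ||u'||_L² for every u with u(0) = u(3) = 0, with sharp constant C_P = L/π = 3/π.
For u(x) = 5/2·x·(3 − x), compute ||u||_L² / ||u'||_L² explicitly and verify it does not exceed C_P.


||u||_L² / ||u'||_L² = 3*sqrt(10)/10 < C_P = 3/π.

u(x) = 5/2·x·(3 − x), so u'(x) = 15/2 - 5*x.
u(x) = 5/2·x·(3 − x) vanishes at x = 0 and x = 3, so u ∈ H^1_0(0, 3). Differentiate via the product rule and integrate the resulting polynomials term by term.
  ∫_0^3 u² dx = ∫_0^3 (25*x^4/4 - 75*x^3/2 + 225*x^2/4) dx. Term by term:
    ∫_0^3 25*x^4/4 dx = 1215/4;  ∫_0^3 -75*x^3/2 dx = -6075/8;  ∫_0^3 225*x^2/4 dx = 2025/4.
  Sum: 1215/4 − 6075/8 + 2025/4 = 405/8.
  ∫_0^3 (u')² dx = ∫_0^3 (25*x^2 - 75*x + 225/4) dx. Term by term:
    ∫_0^3 25*x^2 dx = 225;  ∫_0^3 -75*x dx = -675/2;  ∫_0^3 225/4 dx = 675/4.
  Sum: 225 − 675/2 + 675/4 = 225/4.
∫_0^3 u² dx = 405/8, so ||u||_L² = 9*sqrt(10)/4.
∫_0^3 (u')² dx = 225/4, so ||u'||_L² = 15/2.
Ratio ||u||_L² / ||u'||_L² = 3*sqrt(10)/10.
Sharp Poincaré constant on H^1_0(0, 3) is C_P = L/π = 3/π, achieved by sin(π/3·x).
A polynomial bump cannot attain the sharp Poincaré constant (only the first sine eigenfunction does), so the ratio is strictly less than C_P, consistent with ||u||_L² ≤ C_P ||u'||_L².


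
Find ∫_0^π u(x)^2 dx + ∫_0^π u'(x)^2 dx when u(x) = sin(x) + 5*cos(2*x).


||u||_{H^1(0,π)}^2 = -100/3 + 127*π/2

u'(x) = -10*sin(2*x) + cos(x).
Expand u² and (u')² and integrate term by term on (0, π), using: for integers n ≥ 1, ∫_0^π sin²(nx) dx = ∫_0^π cos²(nx) dx = π/2; for n ≠ n', ∫_0^π sin(nx)sin(n'x) dx = ∫_0^π cos(nx)cos(n'x) dx = 0; and by product-to-sum, ∫_0^π sin(nx)cos(n'x) dx = ½∫_0^π [sin((n+n')x) + sin((n−n')x)] dx, which is 0 when n+n' is even and 2n/(n²−n'²) when n+n' is odd (it need not vanish on (0, π)).
  u² squared terms: (5)²·∫cos(2x)² dx = 25·π/2 = 25*π/2;  (1)²·∫sin(x)² dx = 1·π/2 = π/2.
  u² cross terms: 2·(5)·(1)·∫cos(2x)·sin(x) dx = 10·(-2/3) = -20/3.
  So ∫_0^π u² dx = 25*π/2 + π/2 − 20/3 = -20/3 + 13*π.
  (u')² squared terms: (-10)²·∫sin(2x)² dx = 100·π/2 = 50*π;  (1)²·∫cos(x)² dx = 1·π/2 = π/2.
  (u')² cross terms: 2·(-10)·(1)·∫sin(2x)·cos(x) dx = -20·(4/3) = -80/3.
  So ∫_0^π (u')² dx = 50*π + π/2 − 80/3 = -80/3 + 101*π/2.
||u||_{H^1}^2 = (-20/3 + 13*π) + (-80/3 + 101*π/2) = -100/3 + 127*π/2.


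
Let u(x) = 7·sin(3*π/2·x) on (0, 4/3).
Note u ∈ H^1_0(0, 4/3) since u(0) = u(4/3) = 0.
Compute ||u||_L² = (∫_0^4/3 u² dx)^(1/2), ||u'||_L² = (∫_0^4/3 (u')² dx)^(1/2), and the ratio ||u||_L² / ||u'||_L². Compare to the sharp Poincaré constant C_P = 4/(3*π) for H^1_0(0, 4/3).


||u||_L² / ||u'||_L² = 2/(3*π) < C_P = 4/(3*π).

u(x) = 7·sin(3*π/2·x), so u'(x) = 21*π*cos(3*π*x/2)/2.
Writing u(x) = A·sin(kπx/L) with A = 7 and k = 2, use ∫_0^L sin²(kπx/L) dx = L/2 and ∫_0^L cos²(kπx/L) dx = L/2.
u² = 49·sin²(3*π/2·x) and (u')² = 441*π^2/4·cos²(3*π/2·x), and each of sin², cos² integrates to L/2 = 2/3 over (0, 4/3).
∫_0^4/3 u² dx = 98/3, so ||u||_L² = 7*sqrt(6)/3.
∫_0^4/3 (u')² dx = 147*π^2/2, so ||u'||_L² = 7*sqrt(6)*π/2.
Ratio ||u||_L² / ||u'||_L² = 2/(3*π).
Sharp Poincaré constant on H^1_0(0, 4/3) is C_P = L/π = 4/(3*π), achieved by sin(3*π/4·x).
This is the k = 2 harmonic; the ratio L/(kπ) is strictly less than C_P = L/π, consistent with the sharp inequality ||u||_L² ≤ C_P ||u'||_L².


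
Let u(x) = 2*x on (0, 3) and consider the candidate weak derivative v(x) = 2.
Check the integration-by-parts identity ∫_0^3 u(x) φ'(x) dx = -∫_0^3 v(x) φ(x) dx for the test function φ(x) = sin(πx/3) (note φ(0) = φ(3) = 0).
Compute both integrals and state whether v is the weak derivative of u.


LHS = -12/π, RHS = -12/π. Yes, v = u' weakly.

u(x) = 2*x, classical derivative u'(x) = 2.
φ(x) = sin(πx/3), so φ'(x) = π*cos(π*x/3)/3.
Note φ(0) = φ(3) = 0, so the boundary term u·φ vanishes.
LHS = ∫_0^3 u(x) φ'(x) dx = ∫_0^3 (2*π*x*cos(π*x/3)/3) dx. Term by term:
  ∫_0^3 2*π*x*cos(π*x/3)/3 dx = -12/π.
So LHS = -12/π.
∫_0^3 v(x) φ(x) dx = ∫_0^3 (2*sin(π*x/3)) dx. Term by term:
  ∫_0^3 2*sin(π*x/3) dx = 12/π.
So RHS = -∫_0^3 v(x) φ(x) dx = -12/π.
LHS = RHS, so the identity holds for this test φ.
Moreover u is smooth here and v(x) = u'(x) = 2 pointwise, so the identity holds for every test function. Hence v is the weak derivative of u.


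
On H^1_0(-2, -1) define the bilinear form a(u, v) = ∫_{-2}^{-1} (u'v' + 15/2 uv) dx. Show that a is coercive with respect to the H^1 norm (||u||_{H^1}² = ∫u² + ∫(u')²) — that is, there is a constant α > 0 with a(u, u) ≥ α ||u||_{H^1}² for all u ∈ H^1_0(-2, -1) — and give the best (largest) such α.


α = 1

Coercivity of a(·,·) on H^1_0(-2, -1) means a(u, u) ≥ α ||u||_{H^1}² for every u ∈ H^1_0.
The interval has length L = 1, and Poincaré/coercivity depend only on L. Here a(u, u) = ∫(u')² + (15/2)·∫u².
Here c = 15/2 ≥ 1, so a(u,u) = ∫(u')² + c∫u² ≥ ∫(u')² + ∫u² = ||u||_{H^1}², i.e. α = 1 works. No larger α is possible: a(u,u) ≥ α||u||_{H^1}² means (1−α)∫(u')² ≥ (α−c)∫u², and for the modes u_n = sin(nπ(x−x₀)/L) (x₀ the left endpoint) one has ∫u_n²/∫(u_n')² = (L/(nπ))² → 0, so a(u_n,u_n)/||u_n||_{H^1}² → 1. Hence the optimal constant is α = 1.
Therefore α = 1.


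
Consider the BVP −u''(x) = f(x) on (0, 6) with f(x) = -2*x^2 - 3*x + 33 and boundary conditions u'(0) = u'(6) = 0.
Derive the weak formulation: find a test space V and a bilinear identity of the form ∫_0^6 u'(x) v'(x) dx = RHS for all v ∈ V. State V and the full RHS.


V = H^1(0, 6) (no boundary constraint on v; u is determined up to an additive constant); weak form: ∫_0^6 u'v' dx = ∫_0^6 (-2*x^2 - 3*x + 33) v dx for all v ∈ V.

Multiply both sides by a test function v and integrate from 0 to 6:
  ∫_0^6 −u''(x) v(x) dx = ∫_0^6 f(x) v(x) dx.
Integrate the LHS by parts once:
  ∫_0^6 −u'' v dx = −[u'(x) v(x)]_0^6 + ∫_0^6 u'(x) v'(x) dx.
Thus ∫_0^6 u'(x) v'(x) dx = ∫_0^6 f(x) v(x) dx + [u'(x) v(x)]_0^6.
Choose V so that boundary terms are either known or forced to vanish.
u has homogeneous Neumann: u'(0) = u'(6) = 0. So [u' v]_0^6 = 0·v(6) − 0·v(0) = 0 for any v; take V = H^1(0, 6).
Weak formulation: find u (satisfying any essential BC) such that ∫_0^6 u'(x) v'(x) dx = ∫_0^6 f v dx for all v ∈ V (homogeneous Neumann, so boundary terms vanish).
Substituting f(x) = -2*x^2 - 3*x + 33, the right-hand side is ∫_0^6 (-2*x^2 - 3*x + 33) v dx.
Compatibility check (pure Neumann): taking v ≡ 1 ∈ V gives 0 = ∫_0^6 f dx + (0) − (0), i.e. ∫_0^6 f dx must equal u'(0) − u'(6) = 0. Indeed ∫_0^6 (-2*x^2 - 3*x + 33) dx = 0, so the data are compatible. The solution is then unique only up to an additive constant (fix it e.g. by requiring ∫_0^6 u dx = 0).


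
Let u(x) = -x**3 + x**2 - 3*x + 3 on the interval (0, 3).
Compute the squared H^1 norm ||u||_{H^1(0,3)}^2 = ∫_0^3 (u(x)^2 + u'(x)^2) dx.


||u||_{H^1}^2 = 21456/35

The H^1 norm (squared) on an interval (0, L) is
  ||u||_{H^1}^2 = ∫_0^L u(x)^2 dx + ∫_0^L u'(x)^2 dx.
Compute u'(x) = -3*x**2 + 2*x - 3.
Then u(x)^2 = x**6 - 2*x**5 + 7*x**4 - 12*x**3 + 15*x**2 - 18*x + 9 and u'(x)^2 = 9*x**4 - 12*x**3 + 22*x**2 - 12*x + 9.
Integrate each monomial from 0 to 3 using ∫_0^3 c·x^n dx = c·3^(n+1)/(n+1):
  ∫_0^3 u(x)^2 dx = ∫_0^3 (x^6 - 2*x^5 + 7*x^4 - 12*x^3 + 15*x^2 - 18*x + 9) dx. Term by term:
    ∫_0^3 x^6 dx = 2187/7;  ∫_0^3 -2*x^5 dx = -243;  ∫_0^3 7*x^4 dx = 1701/5;
    ∫_0^3 -12*x^3 dx = -243;  ∫_0^3 15*x^2 dx = 135;  ∫_0^3 -18*x dx = -81;
    ∫_0^3 9 dx = 27.
  Sum: 2187/7 − 243 + 1701/5 − 243 + 135 − 81 + 27 = 8667/35.
  ∫_0^3 u'(x)^2 dx = ∫_0^3 (9*x^4 - 12*x^3 + 22*x^2 - 12*x + 9) dx. Term by term:
    ∫_0^3 9*x^4 dx = 2187/5;  ∫_0^3 -12*x^3 dx = -243;  ∫_0^3 22*x^2 dx = 198;
    ∫_0^3 -12*x dx = -54;  ∫_0^3 9 dx = 27.
  Sum: 2187/5 − 243 + 198 − 54 + 27 = 1827/5.
Adding: ||u||_{H^1}^2 = 8667/35 + 1827/5 = 21456/35.


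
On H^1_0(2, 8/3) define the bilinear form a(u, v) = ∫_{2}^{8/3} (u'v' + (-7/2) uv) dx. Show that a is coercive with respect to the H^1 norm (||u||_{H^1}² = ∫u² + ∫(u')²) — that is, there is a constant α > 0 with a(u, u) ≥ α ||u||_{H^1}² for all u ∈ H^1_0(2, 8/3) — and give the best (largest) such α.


α = (-14 + 9*π^2)/(4 + 9*π^2)

Coercivity of a(·,·) on H^1_0(2, 8/3) means a(u, u) ≥ α ||u||_{H^1}² for every u ∈ H^1_0.
The interval has length L = 2/3, and Poincaré/coercivity depend only on L. Here a(u, u) = ∫(u')² + (-7/2)·∫u².
Here c = -7/2 < 0 with |c| < (π/L)² = 9*π^2/4, so coercivity still holds. The condition a(u,u) ≥ α||u||_{H^1}² reads (1−α)∫(u')² ≥ (α−c)∫u². Any admissible α is ≤ 1 (rapidly oscillating u have ∫u²/∫(u')² → 0), and α = 1 would force 0 ≥ (1−c)∫u², impossible since c < 1; so 1−α > 0. By the sharp Poincaré inequality on H^1_0 of an interval of length L, ∫(u')² ≥ (π/L)²∫u² with equality for the first sine mode sin(π(x−x₀)/L) (x₀ the left endpoint), so the inequality holds for all u iff (1−α)(π/L)² ≥ α − c, i.e. α ≤ ((π/L)² + c)/((π/L)² + 1) = (1 + c(L/π)²)/(1 + (L/π)²). (Direct route, valid since c ≤ 0: Poincaré gives c∫u² ≥ c(L/π)²∫(u')², so a(u,u) ≥ (1 + c(L/π)²)∫(u')², while ||u||_{H^1}² ≤ (1 + (L/π)²)∫(u')²; dividing yields the same α.) With (π/L)² = 9*π^2/4 and c = -7/2, the largest admissible constant is α = ((π/L)² + c)/((π/L)² + 1).
Simplifying, α = (-14 + 9*π^2)/(4 + 9*π^2).


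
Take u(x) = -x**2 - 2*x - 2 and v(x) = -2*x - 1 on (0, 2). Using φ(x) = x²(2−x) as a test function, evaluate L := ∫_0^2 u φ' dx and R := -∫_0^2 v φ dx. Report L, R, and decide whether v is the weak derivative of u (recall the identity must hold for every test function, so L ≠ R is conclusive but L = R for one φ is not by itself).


LHS = 88/15, RHS = 68/15. No, v is not the weak derivative of u.

u(x) = -x**2 - 2*x - 2, classical derivative u'(x) = -2*x - 2.
φ(x) = x²(2−x), so φ'(x) = x*(4 - 3*x).
Note φ(0) = φ(2) = 0, so the boundary term u·φ vanishes.
LHS = ∫_0^2 u(x) φ'(x) dx = ∫_0^2 (3*x^4 + 2*x^3 - 2*x^2 - 8*x) dx. Term by term:
  ∫_0^2 3*x^4 dx = 96/5;  ∫_0^2 2*x^3 dx = 8;  ∫_0^2 -2*x^2 dx = -16/3;
  ∫_0^2 -8*x dx = -16.
Sum: 96/5 + 8 − 16/3 − 16 = 88/15.
So LHS = 88/15.
∫_0^2 v(x) φ(x) dx = ∫_0^2 (2*x^4 - 3*x^3 - 2*x^2) dx. Term by term:
  ∫_0^2 2*x^4 dx = 64/5;  ∫_0^2 -3*x^3 dx = -12;  ∫_0^2 -2*x^2 dx = -16/3.
Sum: 64/5 − 12 − 16/3 = -68/15.
So RHS = -∫_0^2 v(x) φ(x) dx = 68/15.
LHS − RHS = 4/3 ≠ 0, so the identity fails.
(For a valid weak derivative the identity must hold for EVERY test function, in particular this one. The failure shows v is NOT the weak derivative of u.)
Correct weak derivative would be u'(x) = -2*x - 2.


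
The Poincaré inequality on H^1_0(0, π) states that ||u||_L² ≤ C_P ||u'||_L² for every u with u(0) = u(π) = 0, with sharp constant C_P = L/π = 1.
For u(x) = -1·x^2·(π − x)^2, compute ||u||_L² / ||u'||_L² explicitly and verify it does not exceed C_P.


||u||_L² / ||u'||_L² = sqrt(3)*π/6 < C_P = 1.

u(x) = -1·x^2·(π − x)^2, so u'(x) = 2*x*(x*(π - x) - (x - π)^2).
u(x) = -1·x^2·(π − x)^2 vanishes at x = 0 and x = π, so u ∈ H^1_0(0, π). Differentiate via the product rule and integrate the resulting polynomials term by term.
  ∫_0^π u² dx = ∫_0^π (x^8 - 4*π*x^7 + 6*π^2*x^6 - 4*π^3*x^5 + π^4*x^4) dx. Term by term:
    ∫_0^π x^8 dx = π^9/9;  ∫_0^π -4*π*x^7 dx = -π^9/2;  ∫_0^π 6*π^2*x^6 dx = 6*π^9/7;
    ∫_0^π -4*π^3*x^5 dx = -2*π^9/3;  ∫_0^π π^4*x^4 dx = π^9/5.
  Sum: π^9/9 − π^9/2 + 6*π^9/7 − 2*π^9/3 + π^9/5 = π^9/630.
  ∫_0^π (u')² dx = ∫_0^π (16*x^6 - 48*π*x^5 + 52*π^2*x^4 - 24*π^3*x^3 + 4*π^4*x^2) dx. Term by term:
    ∫_0^π 16*x^6 dx = 16*π^7/7;  ∫_0^π -48*π*x^5 dx = -8*π^7;  ∫_0^π 52*π^2*x^4 dx = 52*π^7/5;
    ∫_0^π -24*π^3*x^3 dx = -6*π^7;  ∫_0^π 4*π^4*x^2 dx = 4*π^7/3.
  Sum: 16*π^7/7 − 8*π^7 + 52*π^7/5 − 6*π^7 + 4*π^7/3 = 2*π^7/105.
∫_0^π u² dx = π^9/630, so ||u||_L² = sqrt(70)*π^(9/2)/210.
∫_0^π (u')² dx = 2*π^7/105, so ||u'||_L² = sqrt(210)*π^(7/2)/105.
Ratio ||u||_L² / ||u'||_L² = sqrt(3)*π/6.
Sharp Poincaré constant on H^1_0(0, π) is C_P = L/π = 1, achieved by sin(x).
A polynomial bump cannot attain the sharp Poincaré constant (only the first sine eigenfunction does), so the ratio is strictly less than C_P, consistent with ||u||_L² ≤ C_P ||u'||_L².


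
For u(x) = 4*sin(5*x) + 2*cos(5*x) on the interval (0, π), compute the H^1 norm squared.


||u||_{H^1(0,π)}^2 = 260*π

u'(x) = -10*sin(5*x) + 20*cos(5*x).
Expand u² and (u')² and integrate term by term on (0, π), using: for integers n ≥ 1, ∫_0^π sin²(nx) dx = ∫_0^π cos²(nx) dx = π/2; for n ≠ n', ∫_0^π sin(nx)sin(n'x) dx = ∫_0^π cos(nx)cos(n'x) dx = 0; and by product-to-sum, ∫_0^π sin(nx)cos(n'x) dx = ½∫_0^π [sin((n+n')x) + sin((n−n')x)] dx, which is 0 when n+n' is even and 2n/(n²−n'²) when n+n' is odd (it need not vanish on (0, π)).
  u² squared terms: (2)²·∫cos(5x)² dx = 4·π/2 = 2*π;  (4)²·∫sin(5x)² dx = 16·π/2 = 8*π.
  u² cross terms: 2·(2)·(4)·∫cos(5x)·sin(5x) dx = 16·(0) = 0.
  So ∫_0^π u² dx = 2*π + 8*π + 0 = 10*π.
  (u')² squared terms: (-10)²·∫sin(5x)² dx = 100·π/2 = 50*π;  (20)²·∫cos(5x)² dx = 400·π/2 = 200*π.
  (u')² cross terms: 2·(-10)·(20)·∫sin(5x)·cos(5x) dx = -400·(0) = 0.
  So ∫_0^π (u')² dx = 50*π + 200*π + 0 = 250*π.
||u||_{H^1}^2 = (10*π) + (250*π) = 260*π.


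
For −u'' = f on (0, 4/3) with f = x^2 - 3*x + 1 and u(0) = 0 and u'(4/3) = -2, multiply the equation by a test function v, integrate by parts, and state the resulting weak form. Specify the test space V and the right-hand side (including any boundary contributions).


V = {v ∈ H^1(0, 4/3) : v(0) = 0} (test functions vanish at x = 0 where u is specified); weak form: ∫_0^4/3 u'v' dx = ∫_0^4/3 (x^2 - 3*x + 1) v dx − 2·v(4/3) for all v ∈ V.

Multiply both sides by a test function v and integrate from 0 to 4/3:
  ∫_0^4/3 −u''(x) v(x) dx = ∫_0^4/3 f(x) v(x) dx.
Integrate the LHS by parts once:
  ∫_0^4/3 −u'' v dx = −[u'(x) v(x)]_0^4/3 + ∫_0^4/3 u'(x) v'(x) dx.
Thus ∫_0^4/3 u'(x) v'(x) dx = ∫_0^4/3 f(x) v(x) dx + [u'(x) v(x)]_0^4/3.
Choose V so that boundary terms are either known or forced to vanish.
Mixed BC: u(0) = 0 (Dirichlet) and u'(4/3) = -2 (Neumann). Define V = {v ∈ H^1(0, 4/3) : v(0) = 0}. Then [u' v]_0^4/3 = u'(4/3)·v(4/3) − u'(0)·0 = − 2·v(4/3).
Weak formulation: find u (satisfying any essential BC) such that ∫_0^4/3 u'(x) v'(x) dx = ∫_0^4/3 f v dx − 2·v(4/3) for all v ∈ V (Dirichlet at 0 absorbed into V; Neumann datum at x = 4/3 contributes the boundary term).
Substituting f(x) = x^2 - 3*x + 1, the right-hand side is ∫_0^4/3 (x^2 - 3*x + 1) v dx − 2·v(4/3).


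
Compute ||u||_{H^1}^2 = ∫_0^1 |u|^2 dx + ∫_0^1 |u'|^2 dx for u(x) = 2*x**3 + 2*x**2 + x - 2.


||u||_{H^1}^2 = 3749/105

The H^1 norm (squared) on an interval (0, L) is
  ||u||_{H^1}^2 = ∫_0^L u(x)^2 dx + ∫_0^L u'(x)^2 dx.
Compute u'(x) = 6*x**2 + 4*x + 1.
Then u(x)^2 = 4*x**6 + 8*x**5 + 8*x**4 - 4*x**3 - 7*x**2 - 4*x + 4 and u'(x)^2 = 36*x**4 + 48*x**3 + 28*x**2 + 8*x + 1.
Integrate each monomial from 0 to 1 using ∫_0^1 c·x^n dx = c·1^(n+1)/(n+1):
  ∫_0^1 u(x)^2 dx = ∫_0^1 (4*x^6 + 8*x^5 + 8*x^4 - 4*x^3 - 7*x^2 - 4*x + 4) dx. Term by term:
    ∫_0^1 4*x^6 dx = 4/7;  ∫_0^1 8*x^5 dx = 4/3;  ∫_0^1 8*x^4 dx = 8/5;
    ∫_0^1 -4*x^3 dx = -1;  ∫_0^1 -7*x^2 dx = -7/3;  ∫_0^1 -4*x dx = -2;
    ∫_0^1 4 dx = 4.
  Sum: 4/7 + 4/3 + 8/5 − 1 − 7/3 − 2 + 4 = 76/35.
  ∫_0^1 u'(x)^2 dx = ∫_0^1 (36*x^4 + 48*x^3 + 28*x^2 + 8*x + 1) dx. Term by term:
    ∫_0^1 36*x^4 dx = 36/5;  ∫_0^1 48*x^3 dx = 12;  ∫_0^1 28*x^2 dx = 28/3;
    ∫_0^1 8*x dx = 4;  ∫_0^1 1 dx = 1.
  Sum: 36/5 + 12 + 28/3 + 4 + 1 = 503/15.
Adding: ||u||_{H^1}^2 = 76/35 + 503/15 = 3749/105.
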